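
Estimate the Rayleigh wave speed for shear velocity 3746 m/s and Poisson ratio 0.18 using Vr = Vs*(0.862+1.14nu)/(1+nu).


Numerator factor = 0.862 + 1.14*0.18 = 1.0672
Denominator = 1 + 0.18 = 1.18
Vr = 3746 * 1.0672 / 1.18 = 3387.91 m/s

3387.91


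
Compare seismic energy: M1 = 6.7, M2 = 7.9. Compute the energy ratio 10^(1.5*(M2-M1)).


M2 - M1 = 7.9 - 6.7 = 1.2
1.5 * 1.2 = 1.8
ratio = 10^1.8 = 63.1

63.1


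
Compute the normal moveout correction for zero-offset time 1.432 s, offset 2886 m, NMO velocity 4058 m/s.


x/Vnmo = 2886/4058 = 0.711188
(x/Vnmo)^2 = 0.505788
t0^2 = 2.050624
sqrt(2.050624 + 0.505788) = 1.598878
dt = 1.598878 - 1.432 = 0.166878

0.166878


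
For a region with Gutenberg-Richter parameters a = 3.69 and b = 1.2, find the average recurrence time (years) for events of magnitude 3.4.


log10(N) = 3.69 - 1.2*3.4 = -0.39
N = 10^-0.39 = 0.40738
T = 1/N = 1/0.40738 = 2.4547 years

2.4547


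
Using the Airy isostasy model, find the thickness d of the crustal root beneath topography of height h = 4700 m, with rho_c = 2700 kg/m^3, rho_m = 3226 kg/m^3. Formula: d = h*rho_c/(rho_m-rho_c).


rho_m - rho_c = 3226 - 2700 = 526
d = 4700 * 2700 / 526
= 12690000 / 526
= 24125.48 m

24125.48


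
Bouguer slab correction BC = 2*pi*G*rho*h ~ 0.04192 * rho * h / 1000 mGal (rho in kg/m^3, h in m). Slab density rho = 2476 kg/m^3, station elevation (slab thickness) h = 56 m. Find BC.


BC = 0.04192 * rho * h / 1000
= 0.04192 * 2476 * 56 / 1000
= 5.8125 mGal

5.8125


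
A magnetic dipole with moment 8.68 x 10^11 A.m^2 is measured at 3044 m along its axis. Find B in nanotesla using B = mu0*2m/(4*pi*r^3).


m = 8.68 x 10^11 = 868000000000 A.m^2
2m = 1736000000000 A.m^2
r^3 = 3044^3 = 28205509184
B = (4pi*10^-7) * 1736000000000 / (4*pi * 28205509184) * 1e9
= 2181521.938653 / 354440881772.86 * 1e9
= 6154.826 nT

6154.826


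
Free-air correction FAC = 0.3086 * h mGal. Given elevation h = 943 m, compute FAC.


FAC = 0.3086 * h
= 0.3086 * 943
= 291.0098 mGal

291.0098


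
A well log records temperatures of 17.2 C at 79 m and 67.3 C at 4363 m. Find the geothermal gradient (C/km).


dT = 67.3 - 17.2 = 50.1 C
dz = 4363 - 79 = 4284 m
gradient = dT/dz * 1000 = 50.1/4284 * 1000 = 11.6947 C/km

11.6947


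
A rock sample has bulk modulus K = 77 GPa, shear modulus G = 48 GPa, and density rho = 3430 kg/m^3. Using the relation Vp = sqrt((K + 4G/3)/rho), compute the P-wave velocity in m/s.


First compute the effective modulus:
K + 4G/3 = 77e9 + 4*48e9/3 = 141000000000.0 Pa
Then divide by density:
141000000000.0 / 3430 = 41107871.7201 Pa/(kg/m^3)
Take the square root:
Vp = sqrt(41107871.7201) = 6411.54 m/s

6411.54


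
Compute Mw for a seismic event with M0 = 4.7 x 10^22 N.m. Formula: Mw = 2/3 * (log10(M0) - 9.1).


log10(M0) = log10(4.7 x 10^22) = 22.6721
Mw = 2/3 * (22.6721 - 9.1)
= 2/3 * 13.5721
= 9.05

9.05


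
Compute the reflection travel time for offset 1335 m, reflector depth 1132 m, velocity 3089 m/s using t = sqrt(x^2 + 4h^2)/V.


x^2 + 4h^2 = 1335^2 + 4*1132^2 = 1782225 + 5125696 = 6907921
sqrt(6907921) = 2628.2924
t = 2628.2924 / 3089 = 0.8509 s

0.8509


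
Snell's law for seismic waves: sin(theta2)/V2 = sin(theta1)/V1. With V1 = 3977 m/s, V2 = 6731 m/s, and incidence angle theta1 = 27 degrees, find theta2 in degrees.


sin(theta1) = sin(27 deg) = 0.45399
sin(theta2) = V2/V1 * sin(theta1) = 6731/3977 * 0.45399 = 0.768371
theta2 = arcsin(0.768371) = 50.2078 degrees

50.2078


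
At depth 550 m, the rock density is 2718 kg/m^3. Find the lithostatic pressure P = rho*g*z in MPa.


P = rho * g * z / 1e6
= 2718 * 9.81 * 550 / 1e6
= 14664969.0 / 1e6
= 14.665 MPa

14.665


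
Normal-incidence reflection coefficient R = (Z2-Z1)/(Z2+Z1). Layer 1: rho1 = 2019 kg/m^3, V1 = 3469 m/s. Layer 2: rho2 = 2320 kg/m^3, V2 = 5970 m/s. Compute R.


Z1 = 2019 * 3469 = 7003911
Z2 = 2320 * 5970 = 13850400
R = (13850400 - 7003911) / (13850400 + 7003911) = 6846489 / 20854311 = 0.3283

0.3283


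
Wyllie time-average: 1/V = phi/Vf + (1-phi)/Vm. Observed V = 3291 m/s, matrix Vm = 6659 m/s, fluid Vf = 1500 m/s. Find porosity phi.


1/V - 1/Vm = 1/3291 - 1/6659 = 0.00015369
1/Vf - 1/Vm = 1/1500 - 1/6659 = 0.00051649
phi = 0.00015369 / 0.00051649 = 0.2976

0.2976


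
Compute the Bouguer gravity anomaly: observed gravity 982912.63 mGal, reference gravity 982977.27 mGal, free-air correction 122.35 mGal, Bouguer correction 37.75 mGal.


BA = g_obs - g_ref + FAC - BC
= 982912.63 - 982977.27 + 122.35 - 37.75
= 19.96 mGal

19.96


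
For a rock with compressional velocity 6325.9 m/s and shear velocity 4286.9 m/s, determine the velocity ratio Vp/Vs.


Vp/Vs = 6325.9 / 4286.9
= 1.4756

1.4756


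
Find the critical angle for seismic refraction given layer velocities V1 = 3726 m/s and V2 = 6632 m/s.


V1/V2 = 3726/6632 = 0.561821
theta_c = arcsin(0.561821) = 34.1819 degrees

34.1819


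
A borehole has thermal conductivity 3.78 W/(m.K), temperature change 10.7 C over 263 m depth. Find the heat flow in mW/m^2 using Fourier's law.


q = k * dT / dz * 1000
= 3.78 * 10.7 / 263 * 1000
= 0.153787 * 1000
= 153.7871 mW/m^2

153.7871


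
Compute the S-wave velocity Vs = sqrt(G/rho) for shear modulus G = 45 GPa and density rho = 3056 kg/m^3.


Convert G to Pa: G = 45e9 Pa
Compute G/rho = 45e9 / 3056 = 14725130.8901
Vs = sqrt(14725130.8901) = 3837.33 m/s

3837.33


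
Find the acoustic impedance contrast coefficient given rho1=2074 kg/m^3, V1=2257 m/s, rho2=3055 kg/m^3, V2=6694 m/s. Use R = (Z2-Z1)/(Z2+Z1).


Z1 = 2074 * 2257 = 4681018
Z2 = 3055 * 6694 = 20450170
R = (20450170 - 4681018) / (20450170 + 4681018) = 15769152 / 25131188 = 0.6275

0.6275


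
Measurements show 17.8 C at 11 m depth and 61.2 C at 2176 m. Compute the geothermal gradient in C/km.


dT = 61.2 - 17.8 = 43.4 C
dz = 2176 - 11 = 2165 m
gradient = dT/dz * 1000 = 43.4/2165 * 1000 = 20.0462 C/km

20.0462


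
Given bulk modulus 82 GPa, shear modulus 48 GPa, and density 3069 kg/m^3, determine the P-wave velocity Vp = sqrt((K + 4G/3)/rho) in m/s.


First compute the effective modulus:
K + 4G/3 = 82e9 + 4*48e9/3 = 146000000000.0 Pa
Then divide by density:
146000000000.0 / 3069 = 47572499.1854 Pa/(kg/m^3)
Take the square root:
Vp = sqrt(47572499.1854) = 6897.28 m/s

6897.28


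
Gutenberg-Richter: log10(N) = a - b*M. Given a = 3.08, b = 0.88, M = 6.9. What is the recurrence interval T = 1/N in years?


log10(N) = 3.08 - 0.88*6.9 = -2.992
N = 10^-2.992 = 0.001019
T = 1/N = 1/0.001019 = 981.7479 years

981.7479


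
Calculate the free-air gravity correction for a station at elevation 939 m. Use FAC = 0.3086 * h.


FAC = 0.3086 * h
= 0.3086 * 939
= 289.7754 mGal

289.7754


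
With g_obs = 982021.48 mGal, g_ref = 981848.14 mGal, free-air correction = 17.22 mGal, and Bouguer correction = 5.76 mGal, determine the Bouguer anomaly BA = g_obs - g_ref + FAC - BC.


BA = g_obs - g_ref + FAC - BC
= 982021.48 - 981848.14 + 17.22 - 5.76
= 184.8 mGal

184.8


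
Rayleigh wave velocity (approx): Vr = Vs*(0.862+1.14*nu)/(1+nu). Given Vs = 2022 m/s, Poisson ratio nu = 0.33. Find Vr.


Numerator factor = 0.862 + 1.14*0.33 = 1.2382
Denominator = 1 + 0.33 = 1.33
Vr = 2022 * 1.2382 / 1.33 = 1882.44 m/s

1882.44


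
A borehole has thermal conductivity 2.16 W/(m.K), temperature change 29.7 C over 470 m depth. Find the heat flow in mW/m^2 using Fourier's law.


q = k * dT / dz * 1000
= 2.16 * 29.7 / 470 * 1000
= 0.136494 * 1000
= 136.4936 mW/m^2

136.4936


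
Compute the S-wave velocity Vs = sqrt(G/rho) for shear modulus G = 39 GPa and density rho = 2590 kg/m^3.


Convert G to Pa: G = 39e9 Pa
Compute G/rho = 39e9 / 2590 = 15057915.0579
Vs = sqrt(15057915.0579) = 3880.45 m/s

3880.45


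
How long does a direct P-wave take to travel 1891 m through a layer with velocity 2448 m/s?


t = x / V
= 1891 / 2448
= 0.7725 s

0.7725


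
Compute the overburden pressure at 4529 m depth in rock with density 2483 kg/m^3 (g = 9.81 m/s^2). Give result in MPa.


P = rho * g * z / 1e6
= 2483 * 9.81 * 4529 / 1e6
= 110318423.67 / 1e6
= 110.3184 MPa

110.3184


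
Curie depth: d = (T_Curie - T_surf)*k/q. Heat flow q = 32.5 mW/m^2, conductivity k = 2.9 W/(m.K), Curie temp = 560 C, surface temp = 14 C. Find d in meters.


T_Curie - T_surf = 560 - 14 = 546 C
Convert q to W/m^2: 32.5 mW/m^2 = 0.0325 W/m^2
d = 546 * 2.9 / 0.0325 = 48720.0 m

48720.0


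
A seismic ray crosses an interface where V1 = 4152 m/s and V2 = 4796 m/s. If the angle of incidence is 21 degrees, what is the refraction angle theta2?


sin(theta1) = sin(21 deg) = 0.358368
sin(theta2) = V2/V1 * sin(theta1) = 4796/4152 * 0.358368 = 0.413953
theta2 = arcsin(0.413953) = 24.4534 degrees

24.4534


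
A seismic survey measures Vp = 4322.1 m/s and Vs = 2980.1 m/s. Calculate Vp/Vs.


Vp/Vs = 4322.1 / 2980.1
= 1.4503

1.4503


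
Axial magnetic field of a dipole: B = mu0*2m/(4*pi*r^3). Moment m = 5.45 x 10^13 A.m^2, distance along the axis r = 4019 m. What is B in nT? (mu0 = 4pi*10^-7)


m = 5.45 x 10^13 = 54500000000000 A.m^2
2m = 109000000000000 A.m^2
r^3 = 4019^3 = 64916338859
B = (4pi*10^-7) * 109000000000000 / (4*pi * 64916338859) * 1e9
= 136973439.696515 / 815762773029.52 * 1e9
= 167908.4217 nT

167908.4217


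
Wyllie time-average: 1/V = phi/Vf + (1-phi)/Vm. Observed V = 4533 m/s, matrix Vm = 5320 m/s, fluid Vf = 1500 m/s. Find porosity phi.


1/V - 1/Vm = 1/4533 - 1/5320 = 3.263e-05
1/Vf - 1/Vm = 1/1500 - 1/5320 = 0.0004787
phi = 3.263e-05 / 0.0004787 = 0.0682

0.0682


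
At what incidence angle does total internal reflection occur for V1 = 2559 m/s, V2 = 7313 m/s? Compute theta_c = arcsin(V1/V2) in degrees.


V1/V2 = 2559/7313 = 0.349925
theta_c = arcsin(0.349925) = 20.4827 degrees

20.4827


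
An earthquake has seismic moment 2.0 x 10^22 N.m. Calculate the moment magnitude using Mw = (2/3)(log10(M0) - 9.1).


log10(M0) = log10(2.0 x 10^22) = 22.301
Mw = 2/3 * (22.301 - 9.1)
= 2/3 * 13.201
= 8.8

8.8


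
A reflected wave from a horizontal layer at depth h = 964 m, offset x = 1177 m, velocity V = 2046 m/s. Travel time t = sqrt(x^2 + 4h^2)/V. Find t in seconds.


x^2 + 4h^2 = 1177^2 + 4*964^2 = 1385329 + 3717184 = 5102513
sqrt(5102513) = 2258.8743
t = 2258.8743 / 2046 = 1.104 s

1.104


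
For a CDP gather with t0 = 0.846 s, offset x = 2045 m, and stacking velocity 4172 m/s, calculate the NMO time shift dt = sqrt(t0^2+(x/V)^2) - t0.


x/Vnmo = 2045/4172 = 0.490173
(x/Vnmo)^2 = 0.240269
t0^2 = 0.715716
sqrt(0.715716 + 0.240269) = 0.977745
dt = 0.977745 - 0.846 = 0.131745

0.131745


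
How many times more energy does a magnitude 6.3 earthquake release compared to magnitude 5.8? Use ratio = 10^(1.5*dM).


M2 - M1 = 6.3 - 5.8 = 0.5
1.5 * 0.5 = 0.75
ratio = 10^0.75 = 5.62

5.62


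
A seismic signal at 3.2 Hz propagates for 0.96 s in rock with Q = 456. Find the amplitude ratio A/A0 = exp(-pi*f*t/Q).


pi*f*t/Q = pi*3.2*0.96/456 = 0.021164
A/A0 = exp(-0.021164) = 0.979058

0.979058


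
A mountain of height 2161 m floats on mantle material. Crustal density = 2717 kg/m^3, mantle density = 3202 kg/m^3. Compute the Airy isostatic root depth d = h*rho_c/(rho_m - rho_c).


rho_m - rho_c = 3202 - 2717 = 485
d = 2161 * 2717 / 485
= 5871437 / 485
= 12106.06 m

12106.06


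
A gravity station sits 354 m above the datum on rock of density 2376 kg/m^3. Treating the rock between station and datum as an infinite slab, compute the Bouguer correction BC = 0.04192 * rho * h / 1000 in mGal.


BC = 0.04192 * rho * h / 1000
= 0.04192 * 2376 * 354 / 1000
= 35.2591 mGal

35.2591


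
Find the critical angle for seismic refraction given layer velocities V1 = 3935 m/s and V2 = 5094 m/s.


V1/V2 = 3935/5094 = 0.772477
theta_c = arcsin(0.772477) = 50.5769 degrees

50.5769


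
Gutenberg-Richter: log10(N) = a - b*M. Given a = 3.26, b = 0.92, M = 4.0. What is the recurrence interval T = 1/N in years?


log10(N) = 3.26 - 0.92*4.0 = -0.42
N = 10^-0.42 = 0.380189
T = 1/N = 1/0.380189 = 2.6303 years

2.6303


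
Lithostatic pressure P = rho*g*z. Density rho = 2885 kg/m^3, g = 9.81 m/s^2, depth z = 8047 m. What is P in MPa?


P = rho * g * z / 1e6
= 2885 * 9.81 * 8047 / 1e6
= 227744986.95 / 1e6
= 227.745 MPa

227.745


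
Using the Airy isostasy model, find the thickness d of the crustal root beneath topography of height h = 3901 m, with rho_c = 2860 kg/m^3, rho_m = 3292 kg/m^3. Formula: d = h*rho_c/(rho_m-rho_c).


rho_m - rho_c = 3292 - 2860 = 432
d = 3901 * 2860 / 432
= 11156860 / 432
= 25826.06 m

25826.06


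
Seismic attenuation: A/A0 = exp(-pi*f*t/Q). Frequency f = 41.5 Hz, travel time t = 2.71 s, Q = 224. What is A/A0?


pi*f*t/Q = pi*41.5*2.71/224 = 1.577318
A/A0 = exp(-1.577318) = 0.206528

0.206528


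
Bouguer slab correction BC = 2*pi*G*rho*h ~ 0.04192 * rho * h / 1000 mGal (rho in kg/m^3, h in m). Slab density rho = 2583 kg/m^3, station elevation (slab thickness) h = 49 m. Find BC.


BC = 0.04192 * rho * h / 1000
= 0.04192 * 2583 * 49 / 1000
= 5.3057 mGal

5.3057


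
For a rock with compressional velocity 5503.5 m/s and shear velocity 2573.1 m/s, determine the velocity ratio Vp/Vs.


Vp/Vs = 5503.5 / 2573.1
= 2.1389

2.1389


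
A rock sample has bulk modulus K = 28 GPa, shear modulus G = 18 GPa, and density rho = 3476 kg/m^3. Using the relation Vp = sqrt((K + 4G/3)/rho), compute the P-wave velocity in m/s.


First compute the effective modulus:
K + 4G/3 = 28e9 + 4*18e9/3 = 52000000000.0 Pa
Then divide by density:
52000000000.0 / 3476 = 14959723.8205 Pa/(kg/m^3)
Take the square root:
Vp = sqrt(14959723.8205) = 3867.78 m/s

3867.78


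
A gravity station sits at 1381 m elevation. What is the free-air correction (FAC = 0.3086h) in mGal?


FAC = 0.3086 * h
= 0.3086 * 1381
= 426.1766 mGal

426.1766


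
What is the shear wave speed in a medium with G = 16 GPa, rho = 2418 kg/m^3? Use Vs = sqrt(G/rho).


Convert G to Pa: G = 16e9 Pa
Compute G/rho = 16e9 / 2418 = 6617038.8751
Vs = sqrt(6617038.8751) = 2572.36 m/s

2572.36


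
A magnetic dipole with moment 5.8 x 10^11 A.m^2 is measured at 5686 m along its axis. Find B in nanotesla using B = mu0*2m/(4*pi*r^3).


m = 5.8 x 10^11 = 580000000000 A.m^2
2m = 1160000000000 A.m^2
r^3 = 5686^3 = 183831768856
B = (4pi*10^-7) * 1160000000000 / (4*pi * 183831768856) * 1e9
= 1457698.991266 / 2310098138137.71 * 1e9
= 631.0117 nT

631.0117


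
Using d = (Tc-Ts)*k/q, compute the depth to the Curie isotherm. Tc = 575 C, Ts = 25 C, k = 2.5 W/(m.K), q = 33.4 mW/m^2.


T_Curie - T_surf = 575 - 25 = 550 C
Convert q to W/m^2: 33.4 mW/m^2 = 0.0334 W/m^2
d = 550 * 2.5 / 0.0334 = 41167.66 m

41167.66


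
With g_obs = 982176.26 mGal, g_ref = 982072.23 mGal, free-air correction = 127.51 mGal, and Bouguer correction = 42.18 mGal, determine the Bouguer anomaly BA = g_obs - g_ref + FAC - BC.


BA = g_obs - g_ref + FAC - BC
= 982176.26 - 982072.23 + 127.51 - 42.18
= 189.36 mGal

189.36


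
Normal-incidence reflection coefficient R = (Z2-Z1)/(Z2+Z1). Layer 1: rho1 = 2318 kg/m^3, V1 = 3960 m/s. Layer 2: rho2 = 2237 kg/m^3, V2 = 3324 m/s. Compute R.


Z1 = 2318 * 3960 = 9179280
Z2 = 2237 * 3324 = 7435788
R = (7435788 - 9179280) / (7435788 + 9179280) = -1743492 / 16615068 = -0.1049

-0.1049


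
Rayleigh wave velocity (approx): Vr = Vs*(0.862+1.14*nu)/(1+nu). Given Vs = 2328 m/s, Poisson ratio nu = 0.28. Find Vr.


Numerator factor = 0.862 + 1.14*0.28 = 1.1812
Denominator = 1 + 0.28 = 1.28
Vr = 2328 * 1.1812 / 1.28 = 2148.31 m/s

2148.31


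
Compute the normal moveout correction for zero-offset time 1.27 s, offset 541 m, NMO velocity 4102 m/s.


x/Vnmo = 541/4102 = 0.131887
(x/Vnmo)^2 = 0.017394
t0^2 = 1.6129
sqrt(1.6129 + 0.017394) = 1.27683
dt = 1.27683 - 1.27 = 0.00683

0.00683


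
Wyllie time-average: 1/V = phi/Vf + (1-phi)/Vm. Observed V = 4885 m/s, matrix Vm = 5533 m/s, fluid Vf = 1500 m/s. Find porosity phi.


1/V - 1/Vm = 1/4885 - 1/5533 = 2.397e-05
1/Vf - 1/Vm = 1/1500 - 1/5533 = 0.00048593
phi = 2.397e-05 / 0.00048593 = 0.0493

0.0493


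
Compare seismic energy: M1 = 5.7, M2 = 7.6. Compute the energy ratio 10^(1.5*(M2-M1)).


M2 - M1 = 7.6 - 5.7 = 1.9
1.5 * 1.9 = 2.85
ratio = 10^2.85 = 707.95

707.95


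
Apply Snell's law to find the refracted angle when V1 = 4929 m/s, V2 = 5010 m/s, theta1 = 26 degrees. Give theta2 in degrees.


sin(theta1) = sin(26 deg) = 0.438371
sin(theta2) = V2/V1 * sin(theta1) = 5010/4929 * 0.438371 = 0.445575
theta2 = arcsin(0.445575) = 26.4601 degrees

26.4601


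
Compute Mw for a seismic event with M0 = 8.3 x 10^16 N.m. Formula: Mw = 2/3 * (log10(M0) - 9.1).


log10(M0) = log10(8.3 x 10^16) = 16.9191
Mw = 2/3 * (16.9191 - 9.1)
= 2/3 * 7.8191
= 5.21

5.21


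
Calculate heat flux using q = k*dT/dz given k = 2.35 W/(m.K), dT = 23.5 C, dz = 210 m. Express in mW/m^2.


q = k * dT / dz * 1000
= 2.35 * 23.5 / 210 * 1000
= 0.262976 * 1000
= 262.9762 mW/m^2

262.9762


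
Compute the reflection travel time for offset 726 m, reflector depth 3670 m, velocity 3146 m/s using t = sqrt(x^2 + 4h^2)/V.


x^2 + 4h^2 = 726^2 + 4*3670^2 = 527076 + 53875600 = 54402676
sqrt(54402676) = 7375.817
t = 7375.817 / 3146 = 2.3445 s

2.3445


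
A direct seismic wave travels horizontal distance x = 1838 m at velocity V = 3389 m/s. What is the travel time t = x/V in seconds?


t = x / V
= 1838 / 3389
= 0.5423 s

0.5423


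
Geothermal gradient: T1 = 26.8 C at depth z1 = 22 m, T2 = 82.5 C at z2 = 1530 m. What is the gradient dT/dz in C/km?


dT = 82.5 - 26.8 = 55.7 C
dz = 1530 - 22 = 1508 m
gradient = dT/dz * 1000 = 55.7/1508 * 1000 = 36.9363 C/km

36.9363


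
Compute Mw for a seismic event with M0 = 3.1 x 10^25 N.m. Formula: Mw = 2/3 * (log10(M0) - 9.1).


log10(M0) = log10(3.1 x 10^25) = 25.4914
Mw = 2/3 * (25.4914 - 9.1)
= 2/3 * 16.3914
= 10.93

10.93


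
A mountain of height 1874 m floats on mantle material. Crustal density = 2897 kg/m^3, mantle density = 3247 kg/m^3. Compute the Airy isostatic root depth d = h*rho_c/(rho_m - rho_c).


rho_m - rho_c = 3247 - 2897 = 350
d = 1874 * 2897 / 350
= 5428978 / 350
= 15511.37 m

15511.37


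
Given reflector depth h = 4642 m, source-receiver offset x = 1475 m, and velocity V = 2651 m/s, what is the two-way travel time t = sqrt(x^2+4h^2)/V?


x^2 + 4h^2 = 1475^2 + 4*4642^2 = 2175625 + 86192656 = 88368281
sqrt(88368281) = 9400.4405
t = 9400.4405 / 2651 = 3.546 s

3.546


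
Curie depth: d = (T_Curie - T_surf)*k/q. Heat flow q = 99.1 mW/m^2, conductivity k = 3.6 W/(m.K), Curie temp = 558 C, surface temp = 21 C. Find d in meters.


T_Curie - T_surf = 558 - 21 = 537 C
Convert q to W/m^2: 99.1 mW/m^2 = 0.0991 W/m^2
d = 537 * 3.6 / 0.0991 = 19507.57 m

19507.57


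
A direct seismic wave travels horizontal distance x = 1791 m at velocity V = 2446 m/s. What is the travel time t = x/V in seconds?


t = x / V
= 1791 / 2446
= 0.7322 s

0.7322


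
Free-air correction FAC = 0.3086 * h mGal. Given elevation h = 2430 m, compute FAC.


FAC = 0.3086 * h
= 0.3086 * 2430
= 749.898 mGal

749.898


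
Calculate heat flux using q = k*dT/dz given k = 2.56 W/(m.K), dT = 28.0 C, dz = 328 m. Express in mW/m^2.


q = k * dT / dz * 1000
= 2.56 * 28.0 / 328 * 1000
= 0.218537 * 1000
= 218.5366 mW/m^2

218.5366


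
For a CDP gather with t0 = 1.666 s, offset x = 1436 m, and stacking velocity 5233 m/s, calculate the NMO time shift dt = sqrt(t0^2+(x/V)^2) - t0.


x/Vnmo = 1436/5233 = 0.274412
(x/Vnmo)^2 = 0.075302
t0^2 = 2.775556
sqrt(2.775556 + 0.075302) = 1.688448
dt = 1.688448 - 1.666 = 0.022448

0.022448


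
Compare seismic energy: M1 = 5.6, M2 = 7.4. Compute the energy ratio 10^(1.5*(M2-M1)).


M2 - M1 = 7.4 - 5.6 = 1.8
1.5 * 1.8 = 2.7
ratio = 10^2.7 = 501.19

501.19


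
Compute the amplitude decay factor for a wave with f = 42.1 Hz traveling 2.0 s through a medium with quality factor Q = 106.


pi*f*t/Q = pi*42.1*2.0/106 = 2.495492
A/A0 = exp(-2.495492) = 0.082456

0.082456


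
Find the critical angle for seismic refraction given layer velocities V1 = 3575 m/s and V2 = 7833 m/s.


V1/V2 = 3575/7833 = 0.456402
theta_c = arcsin(0.456402) = 27.1552 degrees

27.1552


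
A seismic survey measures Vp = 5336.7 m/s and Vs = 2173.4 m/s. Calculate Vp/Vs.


Vp/Vs = 5336.7 / 2173.4
= 2.4555

2.4555


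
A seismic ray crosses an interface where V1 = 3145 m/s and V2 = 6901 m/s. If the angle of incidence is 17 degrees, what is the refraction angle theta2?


sin(theta1) = sin(17 deg) = 0.292372
sin(theta2) = V2/V1 * sin(theta1) = 6901/3145 * 0.292372 = 0.641544
theta2 = arcsin(0.641544) = 39.9071 degrees

39.9071


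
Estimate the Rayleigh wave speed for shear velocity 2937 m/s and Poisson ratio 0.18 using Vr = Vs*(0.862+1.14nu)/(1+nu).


Numerator factor = 0.862 + 1.14*0.18 = 1.0672
Denominator = 1 + 0.18 = 1.18
Vr = 2937 * 1.0672 / 1.18 = 2656.24 m/s

2656.24


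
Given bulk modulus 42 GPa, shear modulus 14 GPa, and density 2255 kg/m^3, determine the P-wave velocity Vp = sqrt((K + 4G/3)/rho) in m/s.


First compute the effective modulus:
K + 4G/3 = 42e9 + 4*14e9/3 = 60666666666.67 Pa
Then divide by density:
60666666666.67 / 2255 = 26903178.1227 Pa/(kg/m^3)
Take the square root:
Vp = sqrt(26903178.1227) = 5186.83 m/s

5186.83


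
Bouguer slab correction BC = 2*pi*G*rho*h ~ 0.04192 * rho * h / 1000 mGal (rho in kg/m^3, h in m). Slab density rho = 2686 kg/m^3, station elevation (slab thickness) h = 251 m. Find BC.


BC = 0.04192 * rho * h / 1000
= 0.04192 * 2686 * 251 / 1000
= 28.2619 mGal

28.2619


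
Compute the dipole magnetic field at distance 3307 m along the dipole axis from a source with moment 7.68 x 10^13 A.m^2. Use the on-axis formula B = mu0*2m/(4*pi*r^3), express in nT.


m = 7.68 x 10^13 = 76800000000000 A.m^2
2m = 153600000000000 A.m^2
r^3 = 3307^3 = 36166175443
B = (4pi*10^-7) * 153600000000000 / (4*pi * 36166175443) * 1e9
= 193019452.636557 / 454477564320.67 * 1e9
= 424706.2293 nT

424706.2293


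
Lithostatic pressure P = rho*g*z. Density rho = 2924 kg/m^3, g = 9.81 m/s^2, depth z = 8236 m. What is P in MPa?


P = rho * g * z / 1e6
= 2924 * 9.81 * 8236 / 1e6
= 236245047.84 / 1e6
= 236.245 MPa

236.245


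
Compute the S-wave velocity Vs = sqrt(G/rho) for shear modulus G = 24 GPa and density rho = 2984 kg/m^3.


Convert G to Pa: G = 24e9 Pa
Compute G/rho = 24e9 / 2984 = 8042895.4424
Vs = sqrt(8042895.4424) = 2836.0 m/s

2836.0


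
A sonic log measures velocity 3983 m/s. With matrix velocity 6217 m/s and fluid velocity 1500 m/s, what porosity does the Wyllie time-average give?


1/V - 1/Vm = 1/3983 - 1/6217 = 9.022e-05
1/Vf - 1/Vm = 1/1500 - 1/6217 = 0.00050582
phi = 9.022e-05 / 0.00050582 = 0.1784

0.1784


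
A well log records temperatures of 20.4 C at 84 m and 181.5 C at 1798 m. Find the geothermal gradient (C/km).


dT = 181.5 - 20.4 = 161.1 C
dz = 1798 - 84 = 1714 m
gradient = dT/dz * 1000 = 161.1/1714 * 1000 = 93.9907 C/km

93.9907


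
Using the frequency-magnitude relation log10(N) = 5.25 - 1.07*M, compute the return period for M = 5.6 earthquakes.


log10(N) = 5.25 - 1.07*5.6 = -0.742
N = 10^-0.742 = 0.181134
T = 1/N = 1/0.181134 = 5.5208 years

5.5208


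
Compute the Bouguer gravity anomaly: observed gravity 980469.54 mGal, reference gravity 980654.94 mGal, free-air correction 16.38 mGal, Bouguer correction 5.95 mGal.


BA = g_obs - g_ref + FAC - BC
= 980469.54 - 980654.94 + 16.38 - 5.95
= -174.97 mGal

-174.97


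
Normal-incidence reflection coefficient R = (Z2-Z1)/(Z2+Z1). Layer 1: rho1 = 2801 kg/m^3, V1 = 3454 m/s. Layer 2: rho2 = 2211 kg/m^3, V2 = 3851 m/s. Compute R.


Z1 = 2801 * 3454 = 9674654
Z2 = 2211 * 3851 = 8514561
R = (8514561 - 9674654) / (8514561 + 9674654) = -1160093 / 18189215 = -0.0638

-0.0638


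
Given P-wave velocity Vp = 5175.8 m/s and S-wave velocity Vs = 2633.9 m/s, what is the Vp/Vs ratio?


Vp/Vs = 5175.8 / 2633.9
= 1.9651

1.9651


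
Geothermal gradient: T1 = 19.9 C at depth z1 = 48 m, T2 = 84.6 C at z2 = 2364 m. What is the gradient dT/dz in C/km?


dT = 84.6 - 19.9 = 64.7 C
dz = 2364 - 48 = 2316 m
gradient = dT/dz * 1000 = 64.7/2316 * 1000 = 27.9361 C/km

27.9361


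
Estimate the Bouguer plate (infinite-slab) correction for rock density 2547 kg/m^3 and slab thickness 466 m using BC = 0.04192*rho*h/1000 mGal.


BC = 0.04192 * rho * h / 1000
= 0.04192 * 2547 * 466 / 1000
= 49.7549 mGal

49.7549


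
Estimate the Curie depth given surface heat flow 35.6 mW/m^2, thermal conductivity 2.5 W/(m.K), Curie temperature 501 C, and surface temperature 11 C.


T_Curie - T_surf = 501 - 11 = 490 C
Convert q to W/m^2: 35.6 mW/m^2 = 0.0356 W/m^2
d = 490 * 2.5 / 0.0356 = 34410.11 m

34410.11


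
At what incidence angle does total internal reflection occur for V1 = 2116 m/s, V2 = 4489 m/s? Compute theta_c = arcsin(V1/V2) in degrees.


V1/V2 = 2116/4489 = 0.471374
theta_c = arcsin(0.471374) = 28.1236 degrees

28.1236


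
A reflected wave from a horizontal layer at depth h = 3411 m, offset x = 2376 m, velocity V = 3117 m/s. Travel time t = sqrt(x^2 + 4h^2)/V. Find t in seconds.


x^2 + 4h^2 = 2376^2 + 4*3411^2 = 5645376 + 46539684 = 52185060
sqrt(52185060) = 7223.9228
t = 7223.9228 / 3117 = 2.3176 s

2.3176


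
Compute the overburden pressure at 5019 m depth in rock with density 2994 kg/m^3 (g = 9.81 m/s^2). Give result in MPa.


P = rho * g * z / 1e6
= 2994 * 9.81 * 5019 / 1e6
= 147413751.66 / 1e6
= 147.4138 MPa

147.4138


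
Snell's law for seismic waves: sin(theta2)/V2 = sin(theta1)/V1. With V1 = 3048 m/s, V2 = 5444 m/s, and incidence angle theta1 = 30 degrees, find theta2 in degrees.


sin(theta1) = sin(30 deg) = 0.5
sin(theta2) = V2/V1 * sin(theta1) = 5444/3048 * 0.5 = 0.893045
theta2 = arcsin(0.893045) = 63.2584 degrees

63.2584


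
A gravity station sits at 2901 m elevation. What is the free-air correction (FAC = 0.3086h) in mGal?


FAC = 0.3086 * h
= 0.3086 * 2901
= 895.2486 mGal

895.2486


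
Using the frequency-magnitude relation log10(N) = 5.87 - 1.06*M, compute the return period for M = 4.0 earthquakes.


log10(N) = 5.87 - 1.06*4.0 = 1.63
N = 10^1.63 = 42.657952
T = 1/N = 1/42.657952 = 0.0234 years

0.0234


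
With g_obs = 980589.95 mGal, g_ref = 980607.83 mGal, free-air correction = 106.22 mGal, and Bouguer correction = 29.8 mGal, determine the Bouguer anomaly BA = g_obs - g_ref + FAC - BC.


BA = g_obs - g_ref + FAC - BC
= 980589.95 - 980607.83 + 106.22 - 29.8
= 58.54 mGal

58.54


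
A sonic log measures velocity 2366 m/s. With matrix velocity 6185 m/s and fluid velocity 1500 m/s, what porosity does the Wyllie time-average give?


1/V - 1/Vm = 1/2366 - 1/6185 = 0.00026097
1/Vf - 1/Vm = 1/1500 - 1/6185 = 0.00050499
phi = 0.00026097 / 0.00050499 = 0.5168

0.5168


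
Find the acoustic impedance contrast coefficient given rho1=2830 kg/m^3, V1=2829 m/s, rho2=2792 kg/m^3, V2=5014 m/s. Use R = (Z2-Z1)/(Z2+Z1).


Z1 = 2830 * 2829 = 8006070
Z2 = 2792 * 5014 = 13999088
R = (13999088 - 8006070) / (13999088 + 8006070) = 5993018 / 22005158 = 0.2723

0.2723


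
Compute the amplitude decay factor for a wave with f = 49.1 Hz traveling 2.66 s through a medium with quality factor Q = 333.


pi*f*t/Q = pi*49.1*2.66/333 = 1.232165
A/A0 = exp(-1.232165) = 0.291661

0.291661


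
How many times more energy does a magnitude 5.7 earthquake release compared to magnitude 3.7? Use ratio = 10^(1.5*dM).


M2 - M1 = 5.7 - 3.7 = 2.0
1.5 * 2.0 = 3.0
ratio = 10^3.0 = 1000.0

1000.0


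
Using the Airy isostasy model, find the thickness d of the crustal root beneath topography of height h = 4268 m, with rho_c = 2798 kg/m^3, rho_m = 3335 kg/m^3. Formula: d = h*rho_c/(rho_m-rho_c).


rho_m - rho_c = 3335 - 2798 = 537
d = 4268 * 2798 / 537
= 11941864 / 537
= 22238.11 m

22238.11


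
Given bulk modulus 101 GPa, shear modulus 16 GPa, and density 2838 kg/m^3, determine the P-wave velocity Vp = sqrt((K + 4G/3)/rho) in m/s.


First compute the effective modulus:
K + 4G/3 = 101e9 + 4*16e9/3 = 122333333333.33 Pa
Then divide by density:
122333333333.33 / 2838 = 43105473.338 Pa/(kg/m^3)
Take the square root:
Vp = sqrt(43105473.338) = 6565.48 m/s

6565.48


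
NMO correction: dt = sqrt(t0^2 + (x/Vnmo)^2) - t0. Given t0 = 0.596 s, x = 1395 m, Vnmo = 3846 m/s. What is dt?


x/Vnmo = 1395/3846 = 0.362715
(x/Vnmo)^2 = 0.131562
t0^2 = 0.355216
sqrt(0.355216 + 0.131562) = 0.697695
dt = 0.697695 - 0.596 = 0.101695

0.101695


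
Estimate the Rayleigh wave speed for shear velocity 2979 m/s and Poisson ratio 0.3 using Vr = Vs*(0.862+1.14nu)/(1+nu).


Numerator factor = 0.862 + 1.14*0.3 = 1.204
Denominator = 1 + 0.3 = 1.3
Vr = 2979 * 1.204 / 1.3 = 2759.01 m/s

2759.01


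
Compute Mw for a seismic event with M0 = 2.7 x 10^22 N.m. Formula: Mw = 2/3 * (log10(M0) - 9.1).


log10(M0) = log10(2.7 x 10^22) = 22.4314
Mw = 2/3 * (22.4314 - 9.1)
= 2/3 * 13.3314
= 8.89

8.89


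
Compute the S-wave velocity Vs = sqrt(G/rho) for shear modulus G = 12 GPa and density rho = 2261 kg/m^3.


Convert G to Pa: G = 12e9 Pa
Compute G/rho = 12e9 / 2261 = 5307386.1123
Vs = sqrt(5307386.1123) = 2303.78 m/s

2303.78


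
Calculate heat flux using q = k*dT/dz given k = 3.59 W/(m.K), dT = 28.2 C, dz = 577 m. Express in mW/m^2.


q = k * dT / dz * 1000
= 3.59 * 28.2 / 577 * 1000
= 0.175456 * 1000
= 175.4558 mW/m^2

175.4558


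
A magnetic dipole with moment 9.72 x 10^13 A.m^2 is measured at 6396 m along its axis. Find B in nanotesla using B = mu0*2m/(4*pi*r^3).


m = 9.72 x 10^13 = 97200000000000 A.m^2
2m = 194400000000000 A.m^2
r^3 = 6396^3 = 261652787136
B = (4pi*10^-7) * 194400000000000 / (4*pi * 261652787136) * 1e9
= 244290244.743142 / 3288025895431.01 * 1e9
= 74296.9345 nT

74296.9345


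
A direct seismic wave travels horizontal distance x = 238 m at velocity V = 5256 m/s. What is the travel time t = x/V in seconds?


t = x / V
= 238 / 5256
= 0.0453 s

0.0453


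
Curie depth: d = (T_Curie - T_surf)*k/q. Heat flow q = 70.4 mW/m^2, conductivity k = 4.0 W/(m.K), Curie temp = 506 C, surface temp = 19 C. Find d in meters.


T_Curie - T_surf = 506 - 19 = 487 C
Convert q to W/m^2: 70.4 mW/m^2 = 0.0704 W/m^2
d = 487 * 4.0 / 0.0704 = 27670.45 m

27670.45


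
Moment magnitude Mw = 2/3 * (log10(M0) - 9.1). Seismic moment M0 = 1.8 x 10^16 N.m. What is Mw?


log10(M0) = log10(1.8 x 10^16) = 16.2553
Mw = 2/3 * (16.2553 - 9.1)
= 2/3 * 7.1553
= 4.77

4.77


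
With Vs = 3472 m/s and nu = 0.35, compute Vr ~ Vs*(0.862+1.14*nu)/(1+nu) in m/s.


Numerator factor = 0.862 + 1.14*0.35 = 1.261
Denominator = 1 + 0.35 = 1.35
Vr = 3472 * 1.261 / 1.35 = 3243.11 m/s

3243.11


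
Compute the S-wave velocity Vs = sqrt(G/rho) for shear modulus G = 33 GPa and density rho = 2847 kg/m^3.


Convert G to Pa: G = 33e9 Pa
Compute G/rho = 33e9 / 2847 = 11591148.5774
Vs = sqrt(11591148.5774) = 3404.58 m/s

3404.58


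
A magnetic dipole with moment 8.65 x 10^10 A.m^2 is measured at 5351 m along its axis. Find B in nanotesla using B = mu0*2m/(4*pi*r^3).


m = 8.65 x 10^10 = 86500000000 A.m^2
2m = 173000000000 A.m^2
r^3 = 5351^3 = 153216258551
B = (4pi*10^-7) * 173000000000 / (4*pi * 153216258551) * 1e9
= 217398.211628 / 1925372289097.34 * 1e9
= 112.9123 nT

112.9123


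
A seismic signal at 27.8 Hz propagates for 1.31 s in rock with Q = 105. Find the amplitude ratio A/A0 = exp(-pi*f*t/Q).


pi*f*t/Q = pi*27.8*1.31/105 = 1.089624
A/A0 = exp(-1.089624) = 0.336343

0.336343


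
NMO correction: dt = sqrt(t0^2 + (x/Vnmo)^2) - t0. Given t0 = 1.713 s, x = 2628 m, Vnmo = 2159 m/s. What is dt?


x/Vnmo = 2628/2159 = 1.21723
(x/Vnmo)^2 = 1.481649
t0^2 = 2.934369
sqrt(2.934369 + 1.481649) = 2.101432
dt = 2.101432 - 1.713 = 0.388432

0.388432


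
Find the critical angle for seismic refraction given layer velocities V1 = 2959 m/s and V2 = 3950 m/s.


V1/V2 = 2959/3950 = 0.749114
theta_c = arcsin(0.749114) = 48.5137 degrees

48.5137


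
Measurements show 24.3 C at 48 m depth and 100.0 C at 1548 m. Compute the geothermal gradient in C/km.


dT = 100.0 - 24.3 = 75.7 C
dz = 1548 - 48 = 1500 m
gradient = dT/dz * 1000 = 75.7/1500 * 1000 = 50.4667 C/km

50.4667


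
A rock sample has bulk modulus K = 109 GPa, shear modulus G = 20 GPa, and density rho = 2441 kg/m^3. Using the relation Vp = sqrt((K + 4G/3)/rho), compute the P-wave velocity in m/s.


First compute the effective modulus:
K + 4G/3 = 109e9 + 4*20e9/3 = 135666666666.67 Pa
Then divide by density:
135666666666.67 / 2441 = 55578314.8983 Pa/(kg/m^3)
Take the square root:
Vp = sqrt(55578314.8983) = 7455.09 m/s

7455.09


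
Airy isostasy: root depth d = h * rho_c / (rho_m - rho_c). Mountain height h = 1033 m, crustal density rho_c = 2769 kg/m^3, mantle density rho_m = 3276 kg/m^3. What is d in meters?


rho_m - rho_c = 3276 - 2769 = 507
d = 1033 * 2769 / 507
= 2860377 / 507
= 5641.77 m

5641.77


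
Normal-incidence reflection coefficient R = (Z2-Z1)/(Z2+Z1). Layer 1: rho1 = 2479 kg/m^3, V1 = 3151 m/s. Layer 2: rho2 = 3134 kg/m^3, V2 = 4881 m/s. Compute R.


Z1 = 2479 * 3151 = 7811329
Z2 = 3134 * 4881 = 15297054
R = (15297054 - 7811329) / (15297054 + 7811329) = 7485725 / 23108383 = 0.3239

0.3239


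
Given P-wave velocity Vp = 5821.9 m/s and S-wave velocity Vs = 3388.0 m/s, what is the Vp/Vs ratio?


Vp/Vs = 5821.9 / 3388.0
= 1.7184

1.7184


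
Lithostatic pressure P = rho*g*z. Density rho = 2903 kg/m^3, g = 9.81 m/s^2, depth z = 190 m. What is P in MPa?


P = rho * g * z / 1e6
= 2903 * 9.81 * 190 / 1e6
= 5410901.7 / 1e6
= 5.4109 MPa

5.4109


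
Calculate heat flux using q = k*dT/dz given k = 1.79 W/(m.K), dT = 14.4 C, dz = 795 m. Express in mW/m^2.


q = k * dT / dz * 1000
= 1.79 * 14.4 / 795 * 1000
= 0.032423 * 1000
= 32.4226 mW/m^2

32.4226


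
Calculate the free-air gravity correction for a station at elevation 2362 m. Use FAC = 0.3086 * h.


FAC = 0.3086 * h
= 0.3086 * 2362
= 728.9132 mGal

728.9132


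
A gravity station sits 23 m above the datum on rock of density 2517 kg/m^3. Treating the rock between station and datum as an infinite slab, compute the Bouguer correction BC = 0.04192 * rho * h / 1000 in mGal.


BC = 0.04192 * rho * h / 1000
= 0.04192 * 2517 * 23 / 1000
= 2.4268 mGal

2.4268


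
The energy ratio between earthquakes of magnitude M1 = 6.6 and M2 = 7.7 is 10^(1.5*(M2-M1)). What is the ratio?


M2 - M1 = 7.7 - 6.6 = 1.1
1.5 * 1.1 = 1.65
ratio = 10^1.65 = 44.67

44.67


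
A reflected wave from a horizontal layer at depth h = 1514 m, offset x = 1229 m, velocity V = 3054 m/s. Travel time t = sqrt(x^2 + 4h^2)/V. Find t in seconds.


x^2 + 4h^2 = 1229^2 + 4*1514^2 = 1510441 + 9168784 = 10679225
sqrt(10679225) = 3267.9084
t = 3267.9084 / 3054 = 1.07 s

1.07


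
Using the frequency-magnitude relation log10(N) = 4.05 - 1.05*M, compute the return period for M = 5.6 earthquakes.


log10(N) = 4.05 - 1.05*5.6 = -1.83
N = 10^-1.83 = 0.014791
T = 1/N = 1/0.014791 = 67.6083 years

67.6083


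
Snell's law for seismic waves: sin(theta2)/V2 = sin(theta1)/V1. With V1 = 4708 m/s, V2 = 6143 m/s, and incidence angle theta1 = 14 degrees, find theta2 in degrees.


sin(theta1) = sin(14 deg) = 0.241922
sin(theta2) = V2/V1 * sin(theta1) = 6143/4708 * 0.241922 = 0.31566
theta2 = arcsin(0.31566) = 18.4006 degrees

18.4006


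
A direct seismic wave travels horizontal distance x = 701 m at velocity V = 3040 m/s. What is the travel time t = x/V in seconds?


t = x / V
= 701 / 3040
= 0.2306 s

0.2306


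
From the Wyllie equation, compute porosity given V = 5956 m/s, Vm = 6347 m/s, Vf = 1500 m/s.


1/V - 1/Vm = 1/5956 - 1/6347 = 1.034e-05
1/Vf - 1/Vm = 1/1500 - 1/6347 = 0.00050911
phi = 1.034e-05 / 0.00050911 = 0.0203

0.0203


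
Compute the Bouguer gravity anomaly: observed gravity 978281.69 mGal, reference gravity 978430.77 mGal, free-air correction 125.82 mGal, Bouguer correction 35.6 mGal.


BA = g_obs - g_ref + FAC - BC
= 978281.69 - 978430.77 + 125.82 - 35.6
= -58.86 mGal

-58.86


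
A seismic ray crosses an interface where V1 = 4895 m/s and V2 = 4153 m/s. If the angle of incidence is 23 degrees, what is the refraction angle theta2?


sin(theta1) = sin(23 deg) = 0.390731
sin(theta2) = V2/V1 * sin(theta1) = 4153/4895 * 0.390731 = 0.331503
theta2 = arcsin(0.331503) = 19.36 degrees

19.36


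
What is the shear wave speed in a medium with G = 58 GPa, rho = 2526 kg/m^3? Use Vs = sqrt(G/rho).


Convert G to Pa: G = 58e9 Pa
Compute G/rho = 58e9 / 2526 = 22961203.4838
Vs = sqrt(22961203.4838) = 4791.78 m/s

4791.78


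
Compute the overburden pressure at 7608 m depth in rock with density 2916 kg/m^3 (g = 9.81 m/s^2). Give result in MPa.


P = rho * g * z / 1e6
= 2916 * 9.81 * 7608 / 1e6
= 217634143.68 / 1e6
= 217.6341 MPa

217.6341


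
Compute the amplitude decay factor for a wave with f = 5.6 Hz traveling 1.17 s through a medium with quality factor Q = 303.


pi*f*t/Q = pi*5.6*1.17/303 = 0.067933
A/A0 = exp(-0.067933) = 0.934323

0.934323


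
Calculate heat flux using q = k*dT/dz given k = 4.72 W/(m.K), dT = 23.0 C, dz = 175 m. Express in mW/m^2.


q = k * dT / dz * 1000
= 4.72 * 23.0 / 175 * 1000
= 0.620343 * 1000
= 620.3429 mW/m^2

620.3429


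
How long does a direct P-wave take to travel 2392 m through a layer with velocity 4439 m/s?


t = x / V
= 2392 / 4439
= 0.5389 s

0.5389


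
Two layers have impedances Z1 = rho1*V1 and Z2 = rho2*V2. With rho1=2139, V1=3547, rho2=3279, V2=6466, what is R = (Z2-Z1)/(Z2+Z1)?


Z1 = 2139 * 3547 = 7587033
Z2 = 3279 * 6466 = 21202014
R = (21202014 - 7587033) / (21202014 + 7587033) = 13614981 / 28789047 = 0.4729

0.4729


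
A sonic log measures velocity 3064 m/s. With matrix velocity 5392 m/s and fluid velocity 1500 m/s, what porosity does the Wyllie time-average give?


1/V - 1/Vm = 1/3064 - 1/5392 = 0.00014091
1/Vf - 1/Vm = 1/1500 - 1/5392 = 0.00048121
phi = 0.00014091 / 0.00048121 = 0.2928

0.2928


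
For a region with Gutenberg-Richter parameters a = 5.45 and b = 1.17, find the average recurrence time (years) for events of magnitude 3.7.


log10(N) = 5.45 - 1.17*3.7 = 1.121
N = 10^1.121 = 13.212956
T = 1/N = 1/13.212956 = 0.0757 years

0.0757


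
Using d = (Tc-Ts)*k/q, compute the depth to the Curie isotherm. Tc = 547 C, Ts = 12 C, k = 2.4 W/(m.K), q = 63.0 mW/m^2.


T_Curie - T_surf = 547 - 12 = 535 C
Convert q to W/m^2: 63.0 mW/m^2 = 0.063 W/m^2
d = 535 * 2.4 / 0.063 = 20380.95 m

20380.95


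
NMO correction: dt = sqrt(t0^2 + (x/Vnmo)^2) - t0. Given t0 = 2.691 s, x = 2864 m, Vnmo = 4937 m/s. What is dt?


x/Vnmo = 2864/4937 = 0.580109
(x/Vnmo)^2 = 0.336527
t0^2 = 7.241481
sqrt(7.241481 + 0.336527) = 2.752818
dt = 2.752818 - 2.691 = 0.061818

0.061818


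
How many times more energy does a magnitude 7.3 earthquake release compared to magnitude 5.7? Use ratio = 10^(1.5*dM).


M2 - M1 = 7.3 - 5.7 = 1.6
1.5 * 1.6 = 2.4
ratio = 10^2.4 = 251.19

251.19


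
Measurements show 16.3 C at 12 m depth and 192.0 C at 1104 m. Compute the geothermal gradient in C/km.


dT = 192.0 - 16.3 = 175.7 C
dz = 1104 - 12 = 1092 m
gradient = dT/dz * 1000 = 175.7/1092 * 1000 = 160.8974 C/km

160.8974


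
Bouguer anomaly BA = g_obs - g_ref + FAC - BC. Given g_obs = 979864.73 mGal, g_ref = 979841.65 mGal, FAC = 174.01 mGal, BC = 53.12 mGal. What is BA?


BA = g_obs - g_ref + FAC - BC
= 979864.73 - 979841.65 + 174.01 - 53.12
= 143.97 mGal

143.97


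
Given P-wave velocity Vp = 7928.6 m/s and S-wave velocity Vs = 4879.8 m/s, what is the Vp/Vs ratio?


Vp/Vs = 7928.6 / 4879.8
= 1.6248

1.6248


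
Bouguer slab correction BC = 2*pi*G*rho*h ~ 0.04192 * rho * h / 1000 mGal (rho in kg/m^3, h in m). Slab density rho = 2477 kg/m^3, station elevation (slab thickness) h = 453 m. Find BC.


BC = 0.04192 * rho * h / 1000
= 0.04192 * 2477 * 453 / 1000
= 47.0376 mGal

47.0376
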